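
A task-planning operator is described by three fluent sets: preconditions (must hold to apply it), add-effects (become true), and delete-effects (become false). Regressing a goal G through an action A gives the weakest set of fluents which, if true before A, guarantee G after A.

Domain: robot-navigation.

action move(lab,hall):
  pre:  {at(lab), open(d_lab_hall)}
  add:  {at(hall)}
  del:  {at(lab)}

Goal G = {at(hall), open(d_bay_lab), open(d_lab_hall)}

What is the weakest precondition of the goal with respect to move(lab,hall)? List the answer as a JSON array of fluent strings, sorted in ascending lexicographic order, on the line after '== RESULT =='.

Regress:
  G ∩ del = {}  (empty — regression defined)
  G \ add = {at(hall), open(d_bay_lab), open(d_lab_hall)} \ {at(hall)} = {open(d_bay_lab), open(d_lab_hall)}
  ∪ pre   = {open(d_bay_lab), open(d_lab_hall)} ∪ {at(lab), open(d_lab_hall)}
          = {at(lab), open(d_bay_lab), open(d_lab_hall)}

== RESULT ==
["at(lab)", "open(d_bay_lab)", "open(d_lab_hall)"]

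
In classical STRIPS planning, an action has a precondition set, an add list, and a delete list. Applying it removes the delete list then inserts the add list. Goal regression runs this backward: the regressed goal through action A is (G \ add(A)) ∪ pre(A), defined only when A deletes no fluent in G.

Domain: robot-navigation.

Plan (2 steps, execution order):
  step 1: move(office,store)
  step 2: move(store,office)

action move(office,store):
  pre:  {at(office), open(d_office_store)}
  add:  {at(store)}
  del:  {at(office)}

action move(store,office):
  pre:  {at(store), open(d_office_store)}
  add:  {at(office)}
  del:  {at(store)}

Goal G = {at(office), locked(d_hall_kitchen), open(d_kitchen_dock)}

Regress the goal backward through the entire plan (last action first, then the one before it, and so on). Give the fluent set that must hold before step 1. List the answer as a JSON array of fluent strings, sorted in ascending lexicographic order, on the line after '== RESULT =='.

Work backward from the goal:
  through step 2 (move(store,office)): drop {at(office)}, keep {locked(d_hall_kitchen), open(d_kitchen_dock)}, require {at(store), open(d_office_store)}
    → {at(store), locked(d_hall_kitchen), open(d_kitchen_dock), open(d_office_store)}
  through step 1 (move(office,store)): drop {at(store)}, keep {locked(d_hall_kitchen), open(d_kitchen_dock), open(d_office_store)}, require {at(office), open(d_office_store)}
    → {at(office), locked(d_hall_kitchen), open(d_kitchen_dock), open(d_office_store)}

== RESULT ==
["at(office)", "locked(d_hall_kitchen)", "open(d_kitchen_dock)", "open(d_office_store)"]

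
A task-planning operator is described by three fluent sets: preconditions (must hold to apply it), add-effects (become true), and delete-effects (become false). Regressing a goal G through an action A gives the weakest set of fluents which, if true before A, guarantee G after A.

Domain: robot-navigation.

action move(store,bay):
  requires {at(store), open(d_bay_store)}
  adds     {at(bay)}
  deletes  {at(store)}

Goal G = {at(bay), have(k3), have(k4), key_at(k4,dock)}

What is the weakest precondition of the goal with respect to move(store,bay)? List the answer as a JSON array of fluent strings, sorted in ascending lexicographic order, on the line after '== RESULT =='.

Regress:
  G ∩ del = {}  (empty — regression defined)
  G \ add = {at(bay), have(k3), have(k4), key_at(k4,dock)} \ {at(bay)} = {have(k3), have(k4), key_at(k4,dock)}
  ∪ pre   = {have(k3), have(k4), key_at(k4,dock)} ∪ {at(store), open(d_bay_store)}
          = {at(store), have(k3), have(k4), key_at(k4,dock), open(d_bay_store)}

== RESULT ==
["at(store)", "have(k3)", "have(k4)", "key_at(k4,dock)", "open(d_bay_store)"]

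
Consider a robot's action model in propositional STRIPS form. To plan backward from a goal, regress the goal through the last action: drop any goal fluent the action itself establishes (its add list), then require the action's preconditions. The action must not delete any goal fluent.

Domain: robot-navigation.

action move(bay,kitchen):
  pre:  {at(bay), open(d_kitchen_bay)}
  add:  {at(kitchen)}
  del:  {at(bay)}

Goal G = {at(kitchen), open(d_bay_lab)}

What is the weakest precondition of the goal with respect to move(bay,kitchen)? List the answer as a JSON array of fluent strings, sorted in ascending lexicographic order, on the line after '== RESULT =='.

Compute (G \ add) ∪ pre:
  G ∩ del = {}  (empty — regression defined)
  G \ add = {at(kitchen), open(d_bay_lab)} \ {at(kitchen)} = {open(d_bay_lab)}
  ∪ pre   = {open(d_bay_lab)} ∪ {at(bay), open(d_kitchen_bay)}
          = {at(bay), open(d_bay_lab), open(d_kitchen_bay)}

== RESULT ==
["at(bay)", "open(d_bay_lab)", "open(d_kitchen_bay)"]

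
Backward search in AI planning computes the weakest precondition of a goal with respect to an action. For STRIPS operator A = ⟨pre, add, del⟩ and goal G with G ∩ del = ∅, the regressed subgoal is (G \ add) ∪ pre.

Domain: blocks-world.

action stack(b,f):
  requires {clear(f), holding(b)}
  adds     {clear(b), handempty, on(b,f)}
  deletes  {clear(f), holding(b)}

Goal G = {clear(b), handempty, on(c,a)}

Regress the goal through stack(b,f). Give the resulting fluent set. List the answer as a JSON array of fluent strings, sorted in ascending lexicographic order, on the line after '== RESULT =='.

Compute (G \ add) ∪ pre:
  G ∩ del = {}  (empty — regression defined)
  G \ add = {clear(b), handempty, on(c,a)} \ {clear(b), handempty, on(b,f)} = {on(c,a)}
  ∪ pre   = {on(c,a)} ∪ {clear(f), holding(b)}
          = {clear(f), holding(b), on(c,a)}

== RESULT ==
["clear(f)", "holding(b)", "on(c,a)"]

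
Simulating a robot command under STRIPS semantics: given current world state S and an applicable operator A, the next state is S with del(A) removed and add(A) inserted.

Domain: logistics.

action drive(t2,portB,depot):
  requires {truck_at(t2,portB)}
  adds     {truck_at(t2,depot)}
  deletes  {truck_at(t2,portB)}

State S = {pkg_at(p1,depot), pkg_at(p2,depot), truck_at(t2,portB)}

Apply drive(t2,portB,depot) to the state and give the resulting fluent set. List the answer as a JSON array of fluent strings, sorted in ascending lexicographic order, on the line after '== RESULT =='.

Compute (S \ del) ∪ add:
  pre ⊆ S: {truck_at(t2,portB)} ⊆ S  — applicable
  S \ del = {pkg_at(p1,depot), pkg_at(p2,depot)}
  ∪ add   = {pkg_at(p1,depot), pkg_at(p2,depot), truck_at(t2,depot)}

== RESULT ==
["pkg_at(p1,depot)", "pkg_at(p2,depot)", "truck_at(t2,depot)"]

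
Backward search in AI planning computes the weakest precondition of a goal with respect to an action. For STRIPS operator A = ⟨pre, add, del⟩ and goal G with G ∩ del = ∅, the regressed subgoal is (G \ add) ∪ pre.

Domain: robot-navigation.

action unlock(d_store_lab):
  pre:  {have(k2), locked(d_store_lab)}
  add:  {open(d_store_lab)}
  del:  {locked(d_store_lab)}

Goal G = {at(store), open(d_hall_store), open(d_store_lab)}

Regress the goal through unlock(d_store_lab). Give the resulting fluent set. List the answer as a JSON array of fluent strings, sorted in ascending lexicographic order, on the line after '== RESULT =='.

Regress:
  G ∩ del = {}  (empty — regression defined)
  G \ add = {at(store), open(d_hall_store), open(d_store_lab)} \ {open(d_store_lab)} = {at(store), open(d_hall_store)}
  ∪ pre   = {at(store), open(d_hall_store)} ∪ {have(k2), locked(d_store_lab)}
          = {at(store), have(k2), locked(d_store_lab), open(d_hall_store)}

== RESULT ==
["at(store)", "have(k2)", "locked(d_store_lab)", "open(d_hall_store)"]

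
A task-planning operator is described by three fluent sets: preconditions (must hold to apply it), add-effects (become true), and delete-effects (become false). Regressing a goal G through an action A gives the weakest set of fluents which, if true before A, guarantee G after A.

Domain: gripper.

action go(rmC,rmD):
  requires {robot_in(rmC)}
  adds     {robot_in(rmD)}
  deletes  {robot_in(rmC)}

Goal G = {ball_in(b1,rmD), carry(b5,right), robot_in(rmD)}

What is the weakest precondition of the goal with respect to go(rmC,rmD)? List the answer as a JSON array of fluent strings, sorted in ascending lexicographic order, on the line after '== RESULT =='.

Regress:
  G ∩ del = {}  (empty — regression defined)
  G \ add = {ball_in(b1,rmD), carry(b5,right), robot_in(rmD)} \ {robot_in(rmD)} = {ball_in(b1,rmD), carry(b5,right)}
  ∪ pre   = {ball_in(b1,rmD), carry(b5,right)} ∪ {robot_in(rmC)}
          = {ball_in(b1,rmD), carry(b5,right), robot_in(rmC)}

== RESULT ==
["ball_in(b1,rmD)", "carry(b5,right)", "robot_in(rmC)"]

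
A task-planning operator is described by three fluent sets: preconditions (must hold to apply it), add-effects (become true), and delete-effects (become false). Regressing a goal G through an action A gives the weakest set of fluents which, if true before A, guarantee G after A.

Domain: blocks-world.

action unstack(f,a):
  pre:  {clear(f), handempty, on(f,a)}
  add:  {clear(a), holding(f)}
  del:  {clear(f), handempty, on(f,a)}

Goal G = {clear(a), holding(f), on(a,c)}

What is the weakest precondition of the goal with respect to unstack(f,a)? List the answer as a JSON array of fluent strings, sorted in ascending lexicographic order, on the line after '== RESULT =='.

Compute (G \ add) ∪ pre:
  G ∩ del = {}  (empty — regression defined)
  G \ add = {clear(a), holding(f), on(a,c)} \ {clear(a), holding(f)} = {on(a,c)}
  ∪ pre   = {on(a,c)} ∪ {clear(f), handempty, on(f,a)}
          = {clear(f), handempty, on(a,c), on(f,a)}

== RESULT ==
["clear(f)", "handempty", "on(a,c)", "on(f,a)"]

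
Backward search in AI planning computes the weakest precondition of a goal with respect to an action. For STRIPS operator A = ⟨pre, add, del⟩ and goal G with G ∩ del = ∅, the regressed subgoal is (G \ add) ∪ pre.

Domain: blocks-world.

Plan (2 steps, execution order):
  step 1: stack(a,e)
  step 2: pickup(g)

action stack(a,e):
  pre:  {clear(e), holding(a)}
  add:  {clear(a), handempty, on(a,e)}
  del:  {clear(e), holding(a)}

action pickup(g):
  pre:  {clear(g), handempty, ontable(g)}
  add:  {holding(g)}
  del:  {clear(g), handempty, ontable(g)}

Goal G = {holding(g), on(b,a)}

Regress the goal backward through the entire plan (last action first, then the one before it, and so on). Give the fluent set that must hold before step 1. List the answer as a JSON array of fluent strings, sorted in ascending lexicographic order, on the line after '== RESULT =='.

Work backward from the goal:
  through step 2 (pickup(g)): drop {holding(g)}, keep {on(b,a)}, require {clear(g), handempty, ontable(g)}
    → {clear(g), handempty, on(b,a), ontable(g)}
  through step 1 (stack(a,e)): drop {handempty}, keep {clear(g), on(b,a), ontable(g)}, require {clear(e), holding(a)}
    → {clear(e), clear(g), holding(a), on(b,a), ontable(g)}

== RESULT ==
["clear(e)", "clear(g)", "holding(a)", "on(b,a)", "ontable(g)"]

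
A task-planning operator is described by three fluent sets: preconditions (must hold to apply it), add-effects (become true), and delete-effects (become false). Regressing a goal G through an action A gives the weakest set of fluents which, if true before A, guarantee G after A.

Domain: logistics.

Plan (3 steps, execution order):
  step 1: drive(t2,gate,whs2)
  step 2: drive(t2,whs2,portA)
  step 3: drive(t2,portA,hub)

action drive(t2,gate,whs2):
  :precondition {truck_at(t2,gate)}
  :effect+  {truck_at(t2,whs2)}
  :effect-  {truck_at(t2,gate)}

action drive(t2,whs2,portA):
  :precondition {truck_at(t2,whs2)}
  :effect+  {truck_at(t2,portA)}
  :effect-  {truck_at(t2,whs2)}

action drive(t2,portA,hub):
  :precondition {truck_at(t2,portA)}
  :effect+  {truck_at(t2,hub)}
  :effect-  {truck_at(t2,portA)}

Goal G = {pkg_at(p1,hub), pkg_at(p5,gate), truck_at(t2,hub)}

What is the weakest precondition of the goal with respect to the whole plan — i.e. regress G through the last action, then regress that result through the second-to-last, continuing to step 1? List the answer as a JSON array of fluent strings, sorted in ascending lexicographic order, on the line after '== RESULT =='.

Work backward from the goal:
  through step 3 (drive(t2,portA,hub)): drop {truck_at(t2,hub)}, keep {pkg_at(p1,hub), pkg_at(p5,gate)}, require {truck_at(t2,portA)}
    → {pkg_at(p1,hub), pkg_at(p5,gate), truck_at(t2,portA)}
  through step 2 (drive(t2,whs2,portA)): drop {truck_at(t2,portA)}, keep {pkg_at(p1,hub), pkg_at(p5,gate)}, require {truck_at(t2,whs2)}
    → {pkg_at(p1,hub), pkg_at(p5,gate), truck_at(t2,whs2)}
  through step 1 (drive(t2,gate,whs2)): drop {truck_at(t2,whs2)}, keep {pkg_at(p1,hub), pkg_at(p5,gate)}, require {truck_at(t2,gate)}
    → {pkg_at(p1,hub), pkg_at(p5,gate), truck_at(t2,gate)}

== RESULT ==
["pkg_at(p1,hub)", "pkg_at(p5,gate)", "truck_at(t2,gate)"]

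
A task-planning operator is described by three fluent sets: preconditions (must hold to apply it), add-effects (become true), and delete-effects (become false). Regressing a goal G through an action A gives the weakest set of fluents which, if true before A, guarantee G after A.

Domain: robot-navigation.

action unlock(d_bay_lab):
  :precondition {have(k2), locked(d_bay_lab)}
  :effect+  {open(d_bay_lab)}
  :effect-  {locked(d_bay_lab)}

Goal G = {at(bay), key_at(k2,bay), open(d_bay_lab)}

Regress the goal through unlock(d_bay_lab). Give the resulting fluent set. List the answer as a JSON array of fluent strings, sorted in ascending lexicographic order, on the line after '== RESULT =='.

Regress:
  G ∩ del = {}  (empty — regression defined)
  G \ add = {at(bay), key_at(k2,bay), open(d_bay_lab)} \ {open(d_bay_lab)} = {at(bay), key_at(k2,bay)}
  ∪ pre   = {at(bay), key_at(k2,bay)} ∪ {have(k2), locked(d_bay_lab)}
          = {at(bay), have(k2), key_at(k2,bay), locked(d_bay_lab)}

== RESULT ==
["at(bay)", "have(k2)", "key_at(k2,bay)", "locked(d_bay_lab)"]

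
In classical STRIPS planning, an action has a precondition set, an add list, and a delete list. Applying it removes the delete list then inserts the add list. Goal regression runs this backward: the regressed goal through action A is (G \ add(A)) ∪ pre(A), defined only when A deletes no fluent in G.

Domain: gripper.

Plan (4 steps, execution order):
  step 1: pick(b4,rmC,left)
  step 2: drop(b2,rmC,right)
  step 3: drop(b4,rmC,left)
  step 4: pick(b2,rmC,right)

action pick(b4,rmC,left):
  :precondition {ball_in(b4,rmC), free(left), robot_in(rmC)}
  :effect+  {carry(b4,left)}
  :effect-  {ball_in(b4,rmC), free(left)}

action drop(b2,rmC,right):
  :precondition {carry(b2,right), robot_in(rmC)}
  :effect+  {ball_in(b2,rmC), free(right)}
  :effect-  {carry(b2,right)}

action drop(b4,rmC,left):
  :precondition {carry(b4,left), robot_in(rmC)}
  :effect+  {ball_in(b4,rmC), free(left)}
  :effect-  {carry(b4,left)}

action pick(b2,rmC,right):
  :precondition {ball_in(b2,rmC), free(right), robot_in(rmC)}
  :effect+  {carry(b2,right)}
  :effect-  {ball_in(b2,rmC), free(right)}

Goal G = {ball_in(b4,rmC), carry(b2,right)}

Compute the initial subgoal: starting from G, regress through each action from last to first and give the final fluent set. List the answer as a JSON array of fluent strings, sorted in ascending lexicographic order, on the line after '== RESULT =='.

Work backward from the goal:
  through step 4 (pick(b2,rmC,right)): drop {carry(b2,right)}, keep {ball_in(b4,rmC)}, require {ball_in(b2,rmC), free(right), robot_in(rmC)}
    → {ball_in(b2,rmC), ball_in(b4,rmC), free(right), robot_in(rmC)}
  through step 3 (drop(b4,rmC,left)): drop {ball_in(b4,rmC)}, keep {ball_in(b2,rmC), free(right), robot_in(rmC)}, require {carry(b4,left), robot_in(rmC)}
    → {ball_in(b2,rmC), carry(b4,left), free(right), robot_in(rmC)}
  through step 2 (drop(b2,rmC,right)): drop {ball_in(b2,rmC), free(right)}, keep {carry(b4,left), robot_in(rmC)}, require {carry(b2,right), robot_in(rmC)}
    → {carry(b2,right), carry(b4,left), robot_in(rmC)}
  through step 1 (pick(b4,rmC,left)): drop {carry(b4,left)}, keep {carry(b2,right), robot_in(rmC)}, require {ball_in(b4,rmC), free(left), robot_in(rmC)}
    → {ball_in(b4,rmC), carry(b2,right), free(left), robot_in(rmC)}

== RESULT ==
["ball_in(b4,rmC)", "carry(b2,right)", "free(left)", "robot_in(rmC)"]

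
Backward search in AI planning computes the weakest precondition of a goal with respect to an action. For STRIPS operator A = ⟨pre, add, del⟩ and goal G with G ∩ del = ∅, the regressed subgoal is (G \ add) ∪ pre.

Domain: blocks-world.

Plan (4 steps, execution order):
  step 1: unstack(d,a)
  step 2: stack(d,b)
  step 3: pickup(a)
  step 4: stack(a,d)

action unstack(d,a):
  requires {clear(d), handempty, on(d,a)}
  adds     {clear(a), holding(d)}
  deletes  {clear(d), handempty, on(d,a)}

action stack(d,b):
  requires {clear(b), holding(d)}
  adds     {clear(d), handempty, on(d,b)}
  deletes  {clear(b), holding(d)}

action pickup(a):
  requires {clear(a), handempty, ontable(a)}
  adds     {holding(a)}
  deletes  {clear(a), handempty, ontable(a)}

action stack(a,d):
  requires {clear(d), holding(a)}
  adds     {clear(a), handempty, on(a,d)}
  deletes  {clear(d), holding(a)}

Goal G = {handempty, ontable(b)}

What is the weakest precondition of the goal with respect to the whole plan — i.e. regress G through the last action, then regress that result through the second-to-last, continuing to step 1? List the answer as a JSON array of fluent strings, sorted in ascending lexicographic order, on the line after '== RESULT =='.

Regress step by step:
  through step 4 (stack(a,d)): drop {handempty}, keep {ontable(b)}, require {clear(d), holding(a)}
    → {clear(d), holding(a), ontable(b)}
  through step 3 (pickup(a)): drop {holding(a)}, keep {clear(d), ontable(b)}, require {clear(a), handempty, ontable(a)}
    → {clear(a), clear(d), handempty, ontable(a), ontable(b)}
  through step 2 (stack(d,b)): drop {clear(d), handempty}, keep {clear(a), ontable(a), ontable(b)}, require {clear(b), holding(d)}
    → {clear(a), clear(b), holding(d), ontable(a), ontable(b)}
  through step 1 (unstack(d,a)): drop {clear(a), holding(d)}, keep {clear(b), ontable(a), ontable(b)}, require {clear(d), handempty, on(d,a)}
    → {clear(b), clear(d), handempty, on(d,a), ontable(a), ontable(b)}

== RESULT ==
["clear(b)", "clear(d)", "handempty", "on(d,a)", "ontable(a)", "ontable(b)"]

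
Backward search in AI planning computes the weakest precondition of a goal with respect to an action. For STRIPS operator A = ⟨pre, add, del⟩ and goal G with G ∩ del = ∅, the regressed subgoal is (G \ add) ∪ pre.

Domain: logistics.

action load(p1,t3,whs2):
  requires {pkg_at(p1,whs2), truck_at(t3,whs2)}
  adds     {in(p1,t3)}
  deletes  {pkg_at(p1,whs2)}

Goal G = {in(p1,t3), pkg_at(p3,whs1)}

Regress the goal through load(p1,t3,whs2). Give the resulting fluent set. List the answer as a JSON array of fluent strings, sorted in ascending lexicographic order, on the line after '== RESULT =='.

Compute (G \ add) ∪ pre:
  G ∩ del = {}  (empty — regression defined)
  G \ add = {in(p1,t3), pkg_at(p3,whs1)} \ {in(p1,t3)} = {pkg_at(p3,whs1)}
  ∪ pre   = {pkg_at(p3,whs1)} ∪ {pkg_at(p1,whs2), truck_at(t3,whs2)}
          = {pkg_at(p1,whs2), pkg_at(p3,whs1), truck_at(t3,whs2)}

== RESULT ==
["pkg_at(p1,whs2)", "pkg_at(p3,whs1)", "truck_at(t3,whs2)"]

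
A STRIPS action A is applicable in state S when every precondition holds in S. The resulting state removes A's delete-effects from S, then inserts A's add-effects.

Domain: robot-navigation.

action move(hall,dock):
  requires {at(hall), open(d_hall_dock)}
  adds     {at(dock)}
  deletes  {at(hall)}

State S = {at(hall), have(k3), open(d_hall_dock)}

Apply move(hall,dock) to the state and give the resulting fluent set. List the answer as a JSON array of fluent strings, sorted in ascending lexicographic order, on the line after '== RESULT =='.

Progress:
  pre ⊆ S: {at(hall), open(d_hall_dock)} ⊆ S  — applicable
  S \ del = {have(k3), open(d_hall_dock)}
  ∪ add   = {at(dock), have(k3), open(d_hall_dock)}

== RESULT ==
["at(dock)", "have(k3)", "open(d_hall_dock)"]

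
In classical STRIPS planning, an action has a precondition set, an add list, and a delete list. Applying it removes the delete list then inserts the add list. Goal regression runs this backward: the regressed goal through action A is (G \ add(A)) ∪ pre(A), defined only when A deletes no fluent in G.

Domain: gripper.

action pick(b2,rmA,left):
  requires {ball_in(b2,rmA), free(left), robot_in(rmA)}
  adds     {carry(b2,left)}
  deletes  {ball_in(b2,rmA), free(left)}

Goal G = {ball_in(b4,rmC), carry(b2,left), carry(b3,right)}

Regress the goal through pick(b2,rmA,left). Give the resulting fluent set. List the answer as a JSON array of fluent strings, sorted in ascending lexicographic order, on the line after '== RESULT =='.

Regress:
  G ∩ del = {}  (empty — regression defined)
  G \ add = {ball_in(b4,rmC), carry(b2,left), carry(b3,right)} \ {carry(b2,left)} = {ball_in(b4,rmC), carry(b3,right)}
  ∪ pre   = {ball_in(b4,rmC), carry(b3,right)} ∪ {ball_in(b2,rmA), free(left), robot_in(rmA)}
          = {ball_in(b2,rmA), ball_in(b4,rmC), carry(b3,right), free(left), robot_in(rmA)}

== RESULT ==
["ball_in(b2,rmA)", "ball_in(b4,rmC)", "carry(b3,right)", "free(left)", "robot_in(rmA)"]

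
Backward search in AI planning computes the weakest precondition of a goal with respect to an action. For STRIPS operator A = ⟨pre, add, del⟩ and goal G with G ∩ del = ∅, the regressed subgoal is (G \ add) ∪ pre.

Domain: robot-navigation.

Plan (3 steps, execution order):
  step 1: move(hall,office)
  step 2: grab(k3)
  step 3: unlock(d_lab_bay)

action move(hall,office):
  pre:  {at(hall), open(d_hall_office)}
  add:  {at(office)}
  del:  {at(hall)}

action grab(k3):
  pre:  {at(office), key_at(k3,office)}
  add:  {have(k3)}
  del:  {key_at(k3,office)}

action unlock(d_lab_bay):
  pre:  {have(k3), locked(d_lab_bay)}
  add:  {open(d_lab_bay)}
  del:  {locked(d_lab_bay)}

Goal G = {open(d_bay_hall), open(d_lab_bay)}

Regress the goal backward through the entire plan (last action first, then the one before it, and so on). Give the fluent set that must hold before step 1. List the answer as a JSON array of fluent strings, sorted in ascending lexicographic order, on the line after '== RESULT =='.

Regress step by step:
  through step 3 (unlock(d_lab_bay)): drop {open(d_lab_bay)}, keep {open(d_bay_hall)}, require {have(k3), locked(d_lab_bay)}
    → {have(k3), locked(d_lab_bay), open(d_bay_hall)}
  through step 2 (grab(k3)): drop {have(k3)}, keep {locked(d_lab_bay), open(d_bay_hall)}, require {at(office), key_at(k3,office)}
    → {at(office), key_at(k3,office), locked(d_lab_bay), open(d_bay_hall)}
  through step 1 (move(hall,office)): drop {at(office)}, keep {key_at(k3,office), locked(d_lab_bay), open(d_bay_hall)}, require {at(hall), open(d_hall_office)}
    → {at(hall), key_at(k3,office), locked(d_lab_bay), open(d_bay_hall), open(d_hall_office)}

== RESULT ==
["at(hall)", "key_at(k3,office)", "locked(d_lab_bay)", "open(d_bay_hall)", "open(d_hall_office)"]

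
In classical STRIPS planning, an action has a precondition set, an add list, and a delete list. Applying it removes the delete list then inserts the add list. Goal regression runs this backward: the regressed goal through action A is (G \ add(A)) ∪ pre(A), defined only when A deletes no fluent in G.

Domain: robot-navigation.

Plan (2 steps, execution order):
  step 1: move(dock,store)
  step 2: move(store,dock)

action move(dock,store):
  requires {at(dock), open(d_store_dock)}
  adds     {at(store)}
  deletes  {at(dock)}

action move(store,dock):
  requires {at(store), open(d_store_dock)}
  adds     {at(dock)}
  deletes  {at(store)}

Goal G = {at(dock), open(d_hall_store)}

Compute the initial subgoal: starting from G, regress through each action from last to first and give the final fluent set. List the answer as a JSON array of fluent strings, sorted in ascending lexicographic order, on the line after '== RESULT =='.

Regress step by step:
  through step 2 (move(store,dock)): drop {at(dock)}, keep {open(d_hall_store)}, require {at(store), open(d_store_dock)}
    → {at(store), open(d_hall_store), open(d_store_dock)}
  through step 1 (move(dock,store)): drop {at(store)}, keep {open(d_hall_store), open(d_store_dock)}, require {at(dock), open(d_store_dock)}
    → {at(dock), open(d_hall_store), open(d_store_dock)}

== RESULT ==
["at(dock)", "open(d_hall_store)", "open(d_store_dock)"]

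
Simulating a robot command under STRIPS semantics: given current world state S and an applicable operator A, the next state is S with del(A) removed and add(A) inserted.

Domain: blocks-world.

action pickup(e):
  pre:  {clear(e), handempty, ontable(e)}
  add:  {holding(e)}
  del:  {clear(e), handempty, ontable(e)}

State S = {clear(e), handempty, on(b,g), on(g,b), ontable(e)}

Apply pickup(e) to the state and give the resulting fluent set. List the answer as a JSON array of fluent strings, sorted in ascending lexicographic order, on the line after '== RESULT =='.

Progress:
  pre ⊆ S: {clear(e), handempty, ontable(e)} ⊆ S  — applicable
  S \ del = {on(b,g), on(g,b)}
  ∪ add   = {holding(e), on(b,g), on(g,b)}

== RESULT ==
["holding(e)", "on(b,g)", "on(g,b)"]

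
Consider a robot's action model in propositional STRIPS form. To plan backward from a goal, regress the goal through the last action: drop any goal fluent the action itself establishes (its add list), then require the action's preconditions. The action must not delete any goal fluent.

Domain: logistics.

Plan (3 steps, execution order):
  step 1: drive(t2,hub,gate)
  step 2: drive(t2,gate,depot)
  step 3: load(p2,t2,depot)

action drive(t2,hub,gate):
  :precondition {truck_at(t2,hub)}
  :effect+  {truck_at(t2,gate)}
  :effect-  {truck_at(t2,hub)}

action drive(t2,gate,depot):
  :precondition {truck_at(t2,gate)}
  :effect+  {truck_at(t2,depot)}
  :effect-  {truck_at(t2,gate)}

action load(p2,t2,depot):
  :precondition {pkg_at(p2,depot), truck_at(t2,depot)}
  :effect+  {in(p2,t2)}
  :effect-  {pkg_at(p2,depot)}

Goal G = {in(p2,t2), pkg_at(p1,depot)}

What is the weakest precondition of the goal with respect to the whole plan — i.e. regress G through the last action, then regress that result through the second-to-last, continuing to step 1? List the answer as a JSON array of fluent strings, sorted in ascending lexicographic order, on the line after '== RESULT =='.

Regress step by step:
  through step 3 (load(p2,t2,depot)): drop {in(p2,t2)}, keep {pkg_at(p1,depot)}, require {pkg_at(p2,depot), truck_at(t2,depot)}
    → {pkg_at(p1,depot), pkg_at(p2,depot), truck_at(t2,depot)}
  through step 2 (drive(t2,gate,depot)): drop {truck_at(t2,depot)}, keep {pkg_at(p1,depot), pkg_at(p2,depot)}, require {truck_at(t2,gate)}
    → {pkg_at(p1,depot), pkg_at(p2,depot), truck_at(t2,gate)}
  through step 1 (drive(t2,hub,gate)): drop {truck_at(t2,gate)}, keep {pkg_at(p1,depot), pkg_at(p2,depot)}, require {truck_at(t2,hub)}
    → {pkg_at(p1,depot), pkg_at(p2,depot), truck_at(t2,hub)}

== RESULT ==
["pkg_at(p1,depot)", "pkg_at(p2,depot)", "truck_at(t2,hub)"]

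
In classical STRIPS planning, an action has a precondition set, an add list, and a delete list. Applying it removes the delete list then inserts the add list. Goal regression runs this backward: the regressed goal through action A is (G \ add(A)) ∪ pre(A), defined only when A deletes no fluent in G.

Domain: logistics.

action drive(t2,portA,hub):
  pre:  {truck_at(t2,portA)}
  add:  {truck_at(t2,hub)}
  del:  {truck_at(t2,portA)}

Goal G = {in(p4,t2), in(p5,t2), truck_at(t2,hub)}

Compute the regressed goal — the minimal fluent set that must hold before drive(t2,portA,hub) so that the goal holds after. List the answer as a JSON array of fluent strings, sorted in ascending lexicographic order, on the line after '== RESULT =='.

Compute (G \ add) ∪ pre:
  G ∩ del = {}  (empty — regression defined)
  G \ add = {in(p4,t2), in(p5,t2), truck_at(t2,hub)} \ {truck_at(t2,hub)} = {in(p4,t2), in(p5,t2)}
  ∪ pre   = {in(p4,t2), in(p5,t2)} ∪ {truck_at(t2,portA)}
          = {in(p4,t2), in(p5,t2), truck_at(t2,portA)}

== RESULT ==
["in(p4,t2)", "in(p5,t2)", "truck_at(t2,portA)"]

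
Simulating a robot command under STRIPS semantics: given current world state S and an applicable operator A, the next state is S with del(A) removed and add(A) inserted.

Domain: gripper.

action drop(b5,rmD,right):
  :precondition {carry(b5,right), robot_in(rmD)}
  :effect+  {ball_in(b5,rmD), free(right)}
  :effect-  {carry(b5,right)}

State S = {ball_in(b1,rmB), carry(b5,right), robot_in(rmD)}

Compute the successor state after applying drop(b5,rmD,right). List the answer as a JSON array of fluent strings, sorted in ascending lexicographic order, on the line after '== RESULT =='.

Compute (S \ del) ∪ add:
  pre ⊆ S: {carry(b5,right), robot_in(rmD)} ⊆ S  — applicable
  S \ del = {ball_in(b1,rmB), robot_in(rmD)}
  ∪ add   = {ball_in(b1,rmB), ball_in(b5,rmD), free(right), robot_in(rmD)}

== RESULT ==
["ball_in(b1,rmB)", "ball_in(b5,rmD)", "free(right)", "robot_in(rmD)"]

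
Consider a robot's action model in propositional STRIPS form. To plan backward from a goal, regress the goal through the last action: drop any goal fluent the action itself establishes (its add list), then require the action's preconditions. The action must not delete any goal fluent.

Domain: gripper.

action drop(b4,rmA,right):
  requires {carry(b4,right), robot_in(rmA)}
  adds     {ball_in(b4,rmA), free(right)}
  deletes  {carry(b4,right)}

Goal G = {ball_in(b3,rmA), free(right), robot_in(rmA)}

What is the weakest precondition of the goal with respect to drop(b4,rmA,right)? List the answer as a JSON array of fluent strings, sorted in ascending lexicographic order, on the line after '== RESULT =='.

Compute (G \ add) ∪ pre:
  G ∩ del = {}  (empty — regression defined)
  G \ add = {ball_in(b3,rmA), free(right), robot_in(rmA)} \ {ball_in(b4,rmA), free(right)} = {ball_in(b3,rmA), robot_in(rmA)}
  ∪ pre   = {ball_in(b3,rmA), robot_in(rmA)} ∪ {carry(b4,right), robot_in(rmA)}
          = {ball_in(b3,rmA), carry(b4,right), robot_in(rmA)}

== RESULT ==
["ball_in(b3,rmA)", "carry(b4,right)", "robot_in(rmA)"]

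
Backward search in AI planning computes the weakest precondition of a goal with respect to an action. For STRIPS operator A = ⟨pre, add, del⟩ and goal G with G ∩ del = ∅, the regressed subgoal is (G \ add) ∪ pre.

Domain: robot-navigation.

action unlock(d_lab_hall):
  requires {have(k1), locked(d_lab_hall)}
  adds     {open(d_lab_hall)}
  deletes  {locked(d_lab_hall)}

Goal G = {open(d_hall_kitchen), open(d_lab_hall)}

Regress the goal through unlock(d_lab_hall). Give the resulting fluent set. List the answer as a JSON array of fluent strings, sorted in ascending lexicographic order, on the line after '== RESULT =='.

Regress:
  G ∩ del = {}  (empty — regression defined)
  G \ add = {open(d_hall_kitchen), open(d_lab_hall)} \ {open(d_lab_hall)} = {open(d_hall_kitchen)}
  ∪ pre   = {open(d_hall_kitchen)} ∪ {have(k1), locked(d_lab_hall)}
          = {have(k1), locked(d_lab_hall), open(d_hall_kitchen)}

== RESULT ==
["have(k1)", "locked(d_lab_hall)", "open(d_hall_kitchen)"]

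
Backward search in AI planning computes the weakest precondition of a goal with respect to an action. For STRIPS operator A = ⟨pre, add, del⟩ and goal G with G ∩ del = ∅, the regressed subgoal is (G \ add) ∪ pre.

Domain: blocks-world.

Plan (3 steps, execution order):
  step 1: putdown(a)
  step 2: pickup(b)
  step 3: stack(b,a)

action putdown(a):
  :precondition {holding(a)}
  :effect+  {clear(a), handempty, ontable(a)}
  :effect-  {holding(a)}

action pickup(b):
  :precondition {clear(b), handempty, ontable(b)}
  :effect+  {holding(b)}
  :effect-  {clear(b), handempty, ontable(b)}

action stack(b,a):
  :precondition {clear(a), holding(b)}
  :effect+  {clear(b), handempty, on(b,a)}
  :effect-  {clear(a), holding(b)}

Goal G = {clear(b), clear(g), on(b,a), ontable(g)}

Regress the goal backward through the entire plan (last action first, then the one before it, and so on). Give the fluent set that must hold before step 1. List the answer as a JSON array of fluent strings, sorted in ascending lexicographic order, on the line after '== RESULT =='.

Regress step by step:
  through step 3 (stack(b,a)): drop {clear(b), on(b,a)}, keep {clear(g), ontable(g)}, require {clear(a), holding(b)}
    → {clear(a), clear(g), holding(b), ontable(g)}
  through step 2 (pickup(b)): drop {holding(b)}, keep {clear(a), clear(g), ontable(g)}, require {clear(b), handempty, ontable(b)}
    → {clear(a), clear(b), clear(g), handempty, ontable(b), ontable(g)}
  through step 1 (putdown(a)): drop {clear(a), handempty}, keep {clear(b), clear(g), ontable(b), ontable(g)}, require {holding(a)}
    → {clear(b), clear(g), holding(a), ontable(b), ontable(g)}

== RESULT ==
["clear(b)", "clear(g)", "holding(a)", "ontable(b)", "ontable(g)"]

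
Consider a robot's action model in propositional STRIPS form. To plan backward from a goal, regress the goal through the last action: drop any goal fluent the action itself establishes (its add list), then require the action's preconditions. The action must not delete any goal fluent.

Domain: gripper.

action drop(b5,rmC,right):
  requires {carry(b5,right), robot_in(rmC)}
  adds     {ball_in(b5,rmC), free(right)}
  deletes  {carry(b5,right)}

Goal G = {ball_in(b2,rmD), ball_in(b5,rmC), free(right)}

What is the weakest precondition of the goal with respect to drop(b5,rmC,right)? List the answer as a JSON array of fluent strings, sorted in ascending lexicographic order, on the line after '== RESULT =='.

Compute (G \ add) ∪ pre:
  G ∩ del = {}  (empty — regression defined)
  G \ add = {ball_in(b2,rmD), ball_in(b5,rmC), free(right)} \ {ball_in(b5,rmC), free(right)} = {ball_in(b2,rmD)}
  ∪ pre   = {ball_in(b2,rmD)} ∪ {carry(b5,right), robot_in(rmC)}
          = {ball_in(b2,rmD), carry(b5,right), robot_in(rmC)}

== RESULT ==
["ball_in(b2,rmD)", "carry(b5,right)", "robot_in(rmC)"]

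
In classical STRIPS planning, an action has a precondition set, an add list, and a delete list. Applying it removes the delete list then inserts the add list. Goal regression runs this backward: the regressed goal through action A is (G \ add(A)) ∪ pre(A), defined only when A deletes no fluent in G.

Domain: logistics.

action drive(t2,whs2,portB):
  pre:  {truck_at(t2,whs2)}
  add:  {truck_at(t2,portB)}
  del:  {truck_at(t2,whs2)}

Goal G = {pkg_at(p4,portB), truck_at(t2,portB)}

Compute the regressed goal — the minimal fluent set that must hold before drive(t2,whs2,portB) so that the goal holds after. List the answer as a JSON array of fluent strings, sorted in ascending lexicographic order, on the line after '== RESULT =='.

Regress:
  G ∩ del = {}  (empty — regression defined)
  G \ add = {pkg_at(p4,portB), truck_at(t2,portB)} \ {truck_at(t2,portB)} = {pkg_at(p4,portB)}
  ∪ pre   = {pkg_at(p4,portB)} ∪ {truck_at(t2,whs2)}
          = {pkg_at(p4,portB), truck_at(t2,whs2)}

== RESULT ==
["pkg_at(p4,portB)", "truck_at(t2,whs2)"]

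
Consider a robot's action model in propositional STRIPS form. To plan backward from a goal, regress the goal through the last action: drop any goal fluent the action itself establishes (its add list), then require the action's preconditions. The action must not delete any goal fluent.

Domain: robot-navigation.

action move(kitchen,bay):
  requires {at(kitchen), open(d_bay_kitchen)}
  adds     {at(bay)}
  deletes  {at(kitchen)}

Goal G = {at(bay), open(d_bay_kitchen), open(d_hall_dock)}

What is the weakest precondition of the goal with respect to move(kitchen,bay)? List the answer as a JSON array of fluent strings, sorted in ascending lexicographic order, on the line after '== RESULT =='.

Regress:
  G ∩ del = {}  (empty — regression defined)
  G \ add = {at(bay), open(d_bay_kitchen), open(d_hall_dock)} \ {at(bay)} = {open(d_bay_kitchen), open(d_hall_dock)}
  ∪ pre   = {open(d_bay_kitchen), open(d_hall_dock)} ∪ {at(kitchen), open(d_bay_kitchen)}
          = {at(kitchen), open(d_bay_kitchen), open(d_hall_dock)}

== RESULT ==
["at(kitchen)", "open(d_bay_kitchen)", "open(d_hall_dock)"]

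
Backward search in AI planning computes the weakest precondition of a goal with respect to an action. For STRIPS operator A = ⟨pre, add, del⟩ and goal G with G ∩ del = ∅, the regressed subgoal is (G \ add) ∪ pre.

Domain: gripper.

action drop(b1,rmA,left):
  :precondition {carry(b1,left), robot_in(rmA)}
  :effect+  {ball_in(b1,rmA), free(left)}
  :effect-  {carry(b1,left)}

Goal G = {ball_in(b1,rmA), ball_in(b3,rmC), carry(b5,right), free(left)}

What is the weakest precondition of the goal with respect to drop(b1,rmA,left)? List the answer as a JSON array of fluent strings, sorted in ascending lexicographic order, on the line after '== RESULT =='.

Regress:
  G ∩ del = {}  (empty — regression defined)
  G \ add = {ball_in(b1,rmA), ball_in(b3,rmC), carry(b5,right), free(left)} \ {ball_in(b1,rmA), free(left)} = {ball_in(b3,rmC), carry(b5,right)}
  ∪ pre   = {ball_in(b3,rmC), carry(b5,right)} ∪ {carry(b1,left), robot_in(rmA)}
          = {ball_in(b3,rmC), carry(b1,left), carry(b5,right), robot_in(rmA)}

== RESULT ==
["ball_in(b3,rmC)", "carry(b1,left)", "carry(b5,right)", "robot_in(rmA)"]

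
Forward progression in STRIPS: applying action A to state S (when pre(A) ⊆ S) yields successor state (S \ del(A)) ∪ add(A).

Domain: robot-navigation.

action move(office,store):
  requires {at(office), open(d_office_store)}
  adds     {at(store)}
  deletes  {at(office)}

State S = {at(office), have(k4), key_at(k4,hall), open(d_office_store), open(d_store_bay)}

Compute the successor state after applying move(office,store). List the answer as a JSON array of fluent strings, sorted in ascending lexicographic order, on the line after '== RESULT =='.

Compute (S \ del) ∪ add:
  pre ⊆ S: {at(office), open(d_office_store)} ⊆ S  — applicable
  S \ del = {have(k4), key_at(k4,hall), open(d_office_store), open(d_store_bay)}
  ∪ add   = {at(store), have(k4), key_at(k4,hall), open(d_office_store), open(d_store_bay)}

== RESULT ==
["at(store)", "have(k4)", "key_at(k4,hall)", "open(d_office_store)", "open(d_store_bay)"]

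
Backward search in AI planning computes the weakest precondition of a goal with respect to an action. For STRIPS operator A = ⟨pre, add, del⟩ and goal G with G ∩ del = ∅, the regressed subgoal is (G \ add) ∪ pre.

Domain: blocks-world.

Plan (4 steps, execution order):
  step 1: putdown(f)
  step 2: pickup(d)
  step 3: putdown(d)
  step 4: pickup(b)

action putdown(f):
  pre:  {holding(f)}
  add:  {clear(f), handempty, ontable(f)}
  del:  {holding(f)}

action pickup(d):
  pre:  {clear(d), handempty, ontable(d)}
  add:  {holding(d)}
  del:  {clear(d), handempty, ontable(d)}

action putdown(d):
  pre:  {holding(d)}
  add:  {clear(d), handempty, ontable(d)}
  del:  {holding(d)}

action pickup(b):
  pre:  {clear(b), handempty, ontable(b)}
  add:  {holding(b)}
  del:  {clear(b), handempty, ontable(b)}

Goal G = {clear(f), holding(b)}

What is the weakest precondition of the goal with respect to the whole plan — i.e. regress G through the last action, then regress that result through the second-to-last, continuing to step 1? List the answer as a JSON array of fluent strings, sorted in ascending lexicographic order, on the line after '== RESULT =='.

Work backward from the goal:
  through step 4 (pickup(b)): drop {holding(b)}, keep {clear(f)}, require {clear(b), handempty, ontable(b)}
    → {clear(b), clear(f), handempty, ontable(b)}
  through step 3 (putdown(d)): drop {handempty}, keep {clear(b), clear(f), ontable(b)}, require {holding(d)}
    → {clear(b), clear(f), holding(d), ontable(b)}
  through step 2 (pickup(d)): drop {holding(d)}, keep {clear(b), clear(f), ontable(b)}, require {clear(d), handempty, ontable(d)}
    → {clear(b), clear(d), clear(f), handempty, ontable(b), ontable(d)}
  through step 1 (putdown(f)): drop {clear(f), handempty}, keep {clear(b), clear(d), ontable(b), ontable(d)}, require {holding(f)}
    → {clear(b), clear(d), holding(f), ontable(b), ontable(d)}

== RESULT ==
["clear(b)", "clear(d)", "holding(f)", "ontable(b)", "ontable(d)"]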